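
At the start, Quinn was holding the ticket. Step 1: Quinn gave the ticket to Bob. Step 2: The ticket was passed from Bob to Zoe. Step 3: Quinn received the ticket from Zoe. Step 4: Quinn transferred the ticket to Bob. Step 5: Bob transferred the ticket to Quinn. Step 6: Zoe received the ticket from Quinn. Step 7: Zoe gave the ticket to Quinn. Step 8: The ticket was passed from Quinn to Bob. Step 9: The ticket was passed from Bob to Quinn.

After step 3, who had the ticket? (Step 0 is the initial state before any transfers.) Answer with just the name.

Tracking the ticket holder through step 3:
After step 0 (start): Quinn
After step 1: Bob
After step 2: Zoe
After step 3: Quinn

At step 3, the holder is Quinn.

Answer: Quinn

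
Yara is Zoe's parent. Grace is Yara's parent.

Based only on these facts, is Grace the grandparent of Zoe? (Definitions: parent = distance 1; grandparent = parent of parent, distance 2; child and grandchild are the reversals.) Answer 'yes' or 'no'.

Reconstructing the parent chain from the given facts:
  Grace -> Yara -> Zoe
(each arrow means 'parent of the next')
Positions in the chain (0 = top):
  position of Grace: 0
  position of Yara: 1
  position of Zoe: 2

Grace is at position 0, Zoe is at position 2; signed distance (j - i) = 2.
'grandparent' requires j - i = 2. Actual distance is 2, so the relation HOLDS.

Answer: yes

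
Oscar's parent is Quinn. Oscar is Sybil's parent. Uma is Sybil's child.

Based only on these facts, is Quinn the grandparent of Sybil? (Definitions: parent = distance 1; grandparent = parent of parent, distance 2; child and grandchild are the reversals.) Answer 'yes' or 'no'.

Answer: yes

Derivation:
Reconstructing the parent chain from the given facts:
  Quinn -> Oscar -> Sybil -> Uma
(each arrow means 'parent of the next')
Positions in the chain (0 = top):
  position of Quinn: 0
  position of Oscar: 1
  position of Sybil: 2
  position of Uma: 3

Quinn is at position 0, Sybil is at position 2; signed distance (j - i) = 2.
'grandparent' requires j - i = 2. Actual distance is 2, so the relation HOLDS.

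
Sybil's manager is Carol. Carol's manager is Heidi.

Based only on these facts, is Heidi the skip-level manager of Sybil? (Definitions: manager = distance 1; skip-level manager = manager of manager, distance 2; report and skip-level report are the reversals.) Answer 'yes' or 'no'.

Reconstructing the manager chain from the given facts:
  Heidi -> Carol -> Sybil
(each arrow means 'manager of the next')
Positions in the chain (0 = top):
  position of Heidi: 0
  position of Carol: 1
  position of Sybil: 2

Heidi is at position 0, Sybil is at position 2; signed distance (j - i) = 2.
'skip-level manager' requires j - i = 2. Actual distance is 2, so the relation HOLDS.

Answer: yes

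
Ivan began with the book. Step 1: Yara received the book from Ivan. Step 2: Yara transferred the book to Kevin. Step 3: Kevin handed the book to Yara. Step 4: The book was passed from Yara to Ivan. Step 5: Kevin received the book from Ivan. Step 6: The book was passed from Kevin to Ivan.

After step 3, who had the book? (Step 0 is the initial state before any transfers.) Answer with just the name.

Answer: Yara

Derivation:
Tracking the book holder through step 3:
After step 0 (start): Ivan
After step 1: Yara
After step 2: Kevin
After step 3: Yara

At step 3, the holder is Yara.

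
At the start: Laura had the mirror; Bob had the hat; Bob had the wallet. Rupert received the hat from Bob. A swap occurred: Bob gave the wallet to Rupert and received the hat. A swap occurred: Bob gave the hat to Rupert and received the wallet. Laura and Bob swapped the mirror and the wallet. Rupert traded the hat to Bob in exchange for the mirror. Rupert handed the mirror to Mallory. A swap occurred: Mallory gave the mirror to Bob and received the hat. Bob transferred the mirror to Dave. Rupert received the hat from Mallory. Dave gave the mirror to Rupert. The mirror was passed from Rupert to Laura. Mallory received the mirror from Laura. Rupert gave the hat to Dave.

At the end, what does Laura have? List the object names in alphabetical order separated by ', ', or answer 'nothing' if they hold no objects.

Answer: wallet

Derivation:
Tracking all object holders:
Start: mirror:Laura, hat:Bob, wallet:Bob
Event 1 (give hat: Bob -> Rupert). State: mirror:Laura, hat:Rupert, wallet:Bob
Event 2 (swap wallet<->hat: now wallet:Rupert, hat:Bob). State: mirror:Laura, hat:Bob, wallet:Rupert
Event 3 (swap hat<->wallet: now hat:Rupert, wallet:Bob). State: mirror:Laura, hat:Rupert, wallet:Bob
Event 4 (swap mirror<->wallet: now mirror:Bob, wallet:Laura). State: mirror:Bob, hat:Rupert, wallet:Laura
Event 5 (swap hat<->mirror: now hat:Bob, mirror:Rupert). State: mirror:Rupert, hat:Bob, wallet:Laura
Event 6 (give mirror: Rupert -> Mallory). State: mirror:Mallory, hat:Bob, wallet:Laura
Event 7 (swap mirror<->hat: now mirror:Bob, hat:Mallory). State: mirror:Bob, hat:Mallory, wallet:Laura
Event 8 (give mirror: Bob -> Dave). State: mirror:Dave, hat:Mallory, wallet:Laura
Event 9 (give hat: Mallory -> Rupert). State: mirror:Dave, hat:Rupert, wallet:Laura
Event 10 (give mirror: Dave -> Rupert). State: mirror:Rupert, hat:Rupert, wallet:Laura
Event 11 (give mirror: Rupert -> Laura). State: mirror:Laura, hat:Rupert, wallet:Laura
Event 12 (give mirror: Laura -> Mallory). State: mirror:Mallory, hat:Rupert, wallet:Laura
Event 13 (give hat: Rupert -> Dave). State: mirror:Mallory, hat:Dave, wallet:Laura

Final state: mirror:Mallory, hat:Dave, wallet:Laura
Laura holds: wallet.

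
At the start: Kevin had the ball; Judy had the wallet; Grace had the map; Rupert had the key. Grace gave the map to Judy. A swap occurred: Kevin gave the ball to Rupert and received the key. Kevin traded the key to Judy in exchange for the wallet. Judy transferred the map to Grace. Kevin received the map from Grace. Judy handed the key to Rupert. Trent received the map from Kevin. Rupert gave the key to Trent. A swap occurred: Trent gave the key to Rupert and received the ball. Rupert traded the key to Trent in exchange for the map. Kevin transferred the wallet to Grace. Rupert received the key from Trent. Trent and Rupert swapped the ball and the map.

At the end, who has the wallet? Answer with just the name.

Answer: Grace

Derivation:
Tracking all object holders:
Start: ball:Kevin, wallet:Judy, map:Grace, key:Rupert
Event 1 (give map: Grace -> Judy). State: ball:Kevin, wallet:Judy, map:Judy, key:Rupert
Event 2 (swap ball<->key: now ball:Rupert, key:Kevin). State: ball:Rupert, wallet:Judy, map:Judy, key:Kevin
Event 3 (swap key<->wallet: now key:Judy, wallet:Kevin). State: ball:Rupert, wallet:Kevin, map:Judy, key:Judy
Event 4 (give map: Judy -> Grace). State: ball:Rupert, wallet:Kevin, map:Grace, key:Judy
Event 5 (give map: Grace -> Kevin). State: ball:Rupert, wallet:Kevin, map:Kevin, key:Judy
Event 6 (give key: Judy -> Rupert). State: ball:Rupert, wallet:Kevin, map:Kevin, key:Rupert
Event 7 (give map: Kevin -> Trent). State: ball:Rupert, wallet:Kevin, map:Trent, key:Rupert
Event 8 (give key: Rupert -> Trent). State: ball:Rupert, wallet:Kevin, map:Trent, key:Trent
Event 9 (swap key<->ball: now key:Rupert, ball:Trent). State: ball:Trent, wallet:Kevin, map:Trent, key:Rupert
Event 10 (swap key<->map: now key:Trent, map:Rupert). State: ball:Trent, wallet:Kevin, map:Rupert, key:Trent
Event 11 (give wallet: Kevin -> Grace). State: ball:Trent, wallet:Grace, map:Rupert, key:Trent
Event 12 (give key: Trent -> Rupert). State: ball:Trent, wallet:Grace, map:Rupert, key:Rupert
Event 13 (swap ball<->map: now ball:Rupert, map:Trent). State: ball:Rupert, wallet:Grace, map:Trent, key:Rupert

Final state: ball:Rupert, wallet:Grace, map:Trent, key:Rupert
The wallet is held by Grace.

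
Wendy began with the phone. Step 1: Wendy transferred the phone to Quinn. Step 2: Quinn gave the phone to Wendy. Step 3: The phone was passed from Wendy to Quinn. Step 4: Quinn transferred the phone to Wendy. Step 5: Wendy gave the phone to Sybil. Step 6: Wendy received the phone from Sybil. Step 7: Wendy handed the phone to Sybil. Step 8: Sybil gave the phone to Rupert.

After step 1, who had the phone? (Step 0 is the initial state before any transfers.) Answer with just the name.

Tracking the phone holder through step 1:
After step 0 (start): Wendy
After step 1: Quinn

At step 1, the holder is Quinn.

Answer: Quinn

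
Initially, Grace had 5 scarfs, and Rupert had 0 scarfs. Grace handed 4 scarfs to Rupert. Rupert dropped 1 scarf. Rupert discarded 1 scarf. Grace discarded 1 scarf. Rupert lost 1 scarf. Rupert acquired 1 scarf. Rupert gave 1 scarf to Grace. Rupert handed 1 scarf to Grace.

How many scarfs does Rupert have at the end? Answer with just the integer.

Tracking counts step by step:
Start: Grace=5, Rupert=0
Event 1 (Grace -> Rupert, 4): Grace: 5 -> 1, Rupert: 0 -> 4. State: Grace=1, Rupert=4
Event 2 (Rupert -1): Rupert: 4 -> 3. State: Grace=1, Rupert=3
Event 3 (Rupert -1): Rupert: 3 -> 2. State: Grace=1, Rupert=2
Event 4 (Grace -1): Grace: 1 -> 0. State: Grace=0, Rupert=2
Event 5 (Rupert -1): Rupert: 2 -> 1. State: Grace=0, Rupert=1
Event 6 (Rupert +1): Rupert: 1 -> 2. State: Grace=0, Rupert=2
Event 7 (Rupert -> Grace, 1): Rupert: 2 -> 1, Grace: 0 -> 1. State: Grace=1, Rupert=1
Event 8 (Rupert -> Grace, 1): Rupert: 1 -> 0, Grace: 1 -> 2. State: Grace=2, Rupert=0

Rupert's final count: 0

Answer: 0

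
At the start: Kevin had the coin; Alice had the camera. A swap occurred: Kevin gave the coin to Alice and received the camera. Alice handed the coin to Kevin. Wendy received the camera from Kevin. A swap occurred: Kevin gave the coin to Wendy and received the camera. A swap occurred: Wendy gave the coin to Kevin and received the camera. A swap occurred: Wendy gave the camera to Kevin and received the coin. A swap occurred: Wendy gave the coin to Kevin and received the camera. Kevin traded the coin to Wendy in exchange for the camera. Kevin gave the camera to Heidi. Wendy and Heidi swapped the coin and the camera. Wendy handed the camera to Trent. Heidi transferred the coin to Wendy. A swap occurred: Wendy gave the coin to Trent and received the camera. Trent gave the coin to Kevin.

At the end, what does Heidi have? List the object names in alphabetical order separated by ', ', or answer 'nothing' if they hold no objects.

Answer: nothing

Derivation:
Tracking all object holders:
Start: coin:Kevin, camera:Alice
Event 1 (swap coin<->camera: now coin:Alice, camera:Kevin). State: coin:Alice, camera:Kevin
Event 2 (give coin: Alice -> Kevin). State: coin:Kevin, camera:Kevin
Event 3 (give camera: Kevin -> Wendy). State: coin:Kevin, camera:Wendy
Event 4 (swap coin<->camera: now coin:Wendy, camera:Kevin). State: coin:Wendy, camera:Kevin
Event 5 (swap coin<->camera: now coin:Kevin, camera:Wendy). State: coin:Kevin, camera:Wendy
Event 6 (swap camera<->coin: now camera:Kevin, coin:Wendy). State: coin:Wendy, camera:Kevin
Event 7 (swap coin<->camera: now coin:Kevin, camera:Wendy). State: coin:Kevin, camera:Wendy
Event 8 (swap coin<->camera: now coin:Wendy, camera:Kevin). State: coin:Wendy, camera:Kevin
Event 9 (give camera: Kevin -> Heidi). State: coin:Wendy, camera:Heidi
Event 10 (swap coin<->camera: now coin:Heidi, camera:Wendy). State: coin:Heidi, camera:Wendy
Event 11 (give camera: Wendy -> Trent). State: coin:Heidi, camera:Trent
Event 12 (give coin: Heidi -> Wendy). State: coin:Wendy, camera:Trent
Event 13 (swap coin<->camera: now coin:Trent, camera:Wendy). State: coin:Trent, camera:Wendy
Event 14 (give coin: Trent -> Kevin). State: coin:Kevin, camera:Wendy

Final state: coin:Kevin, camera:Wendy
Heidi holds: (nothing).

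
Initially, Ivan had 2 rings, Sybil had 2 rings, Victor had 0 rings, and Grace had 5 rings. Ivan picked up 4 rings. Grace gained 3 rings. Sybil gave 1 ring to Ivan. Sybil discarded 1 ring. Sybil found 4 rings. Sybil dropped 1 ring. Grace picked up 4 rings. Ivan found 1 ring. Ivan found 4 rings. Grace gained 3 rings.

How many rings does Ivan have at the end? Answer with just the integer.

Answer: 12

Derivation:
Tracking counts step by step:
Start: Ivan=2, Sybil=2, Victor=0, Grace=5
Event 1 (Ivan +4): Ivan: 2 -> 6. State: Ivan=6, Sybil=2, Victor=0, Grace=5
Event 2 (Grace +3): Grace: 5 -> 8. State: Ivan=6, Sybil=2, Victor=0, Grace=8
Event 3 (Sybil -> Ivan, 1): Sybil: 2 -> 1, Ivan: 6 -> 7. State: Ivan=7, Sybil=1, Victor=0, Grace=8
Event 4 (Sybil -1): Sybil: 1 -> 0. State: Ivan=7, Sybil=0, Victor=0, Grace=8
Event 5 (Sybil +4): Sybil: 0 -> 4. State: Ivan=7, Sybil=4, Victor=0, Grace=8
Event 6 (Sybil -1): Sybil: 4 -> 3. State: Ivan=7, Sybil=3, Victor=0, Grace=8
Event 7 (Grace +4): Grace: 8 -> 12. State: Ivan=7, Sybil=3, Victor=0, Grace=12
Event 8 (Ivan +1): Ivan: 7 -> 8. State: Ivan=8, Sybil=3, Victor=0, Grace=12
Event 9 (Ivan +4): Ivan: 8 -> 12. State: Ivan=12, Sybil=3, Victor=0, Grace=12
Event 10 (Grace +3): Grace: 12 -> 15. State: Ivan=12, Sybil=3, Victor=0, Grace=15

Ivan's final count: 12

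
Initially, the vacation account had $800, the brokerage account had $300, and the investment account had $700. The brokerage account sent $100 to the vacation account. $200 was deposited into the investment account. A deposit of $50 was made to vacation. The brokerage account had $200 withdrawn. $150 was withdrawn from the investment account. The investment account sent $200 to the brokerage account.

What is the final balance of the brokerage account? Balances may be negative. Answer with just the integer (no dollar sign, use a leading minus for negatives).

Answer: 200

Derivation:
Tracking account balances step by step:
Start: vacation=800, brokerage=300, investment=700
Event 1 (transfer 100 brokerage -> vacation): brokerage: 300 - 100 = 200, vacation: 800 + 100 = 900. Balances: vacation=900, brokerage=200, investment=700
Event 2 (deposit 200 to investment): investment: 700 + 200 = 900. Balances: vacation=900, brokerage=200, investment=900
Event 3 (deposit 50 to vacation): vacation: 900 + 50 = 950. Balances: vacation=950, brokerage=200, investment=900
Event 4 (withdraw 200 from brokerage): brokerage: 200 - 200 = 0. Balances: vacation=950, brokerage=0, investment=900
Event 5 (withdraw 150 from investment): investment: 900 - 150 = 750. Balances: vacation=950, brokerage=0, investment=750
Event 6 (transfer 200 investment -> brokerage): investment: 750 - 200 = 550, brokerage: 0 + 200 = 200. Balances: vacation=950, brokerage=200, investment=550

Final balance of brokerage: 200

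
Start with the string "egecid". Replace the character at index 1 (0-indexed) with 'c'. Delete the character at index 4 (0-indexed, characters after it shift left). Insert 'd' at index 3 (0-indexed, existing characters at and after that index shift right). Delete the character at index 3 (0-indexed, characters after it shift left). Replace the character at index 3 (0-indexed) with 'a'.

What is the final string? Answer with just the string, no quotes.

Applying each edit step by step:
Start: "egecid"
Op 1 (replace idx 1: 'g' -> 'c'): "egecid" -> "ececid"
Op 2 (delete idx 4 = 'i'): "ececid" -> "ececd"
Op 3 (insert 'd' at idx 3): "ececd" -> "ecedcd"
Op 4 (delete idx 3 = 'd'): "ecedcd" -> "ececd"
Op 5 (replace idx 3: 'c' -> 'a'): "ececd" -> "ecead"

Answer: ecead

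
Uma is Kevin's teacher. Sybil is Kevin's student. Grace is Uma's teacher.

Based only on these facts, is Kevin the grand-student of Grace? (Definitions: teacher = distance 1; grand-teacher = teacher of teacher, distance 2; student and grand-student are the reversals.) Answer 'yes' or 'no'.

Answer: yes

Derivation:
Reconstructing the teacher chain from the given facts:
  Grace -> Uma -> Kevin -> Sybil
(each arrow means 'teacher of the next')
Positions in the chain (0 = top):
  position of Grace: 0
  position of Uma: 1
  position of Kevin: 2
  position of Sybil: 3

Kevin is at position 2, Grace is at position 0; signed distance (j - i) = -2.
'grand-student' requires j - i = -2. Actual distance is -2, so the relation HOLDS.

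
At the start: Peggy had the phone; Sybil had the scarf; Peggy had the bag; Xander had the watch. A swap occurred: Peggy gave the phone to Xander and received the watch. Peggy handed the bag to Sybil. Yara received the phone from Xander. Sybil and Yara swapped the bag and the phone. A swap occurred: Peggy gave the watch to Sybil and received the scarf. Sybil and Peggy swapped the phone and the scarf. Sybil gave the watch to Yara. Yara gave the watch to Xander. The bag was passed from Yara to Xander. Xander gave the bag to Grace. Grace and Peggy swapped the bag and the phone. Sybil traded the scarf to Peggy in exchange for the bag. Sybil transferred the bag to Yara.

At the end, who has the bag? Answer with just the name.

Answer: Yara

Derivation:
Tracking all object holders:
Start: phone:Peggy, scarf:Sybil, bag:Peggy, watch:Xander
Event 1 (swap phone<->watch: now phone:Xander, watch:Peggy). State: phone:Xander, scarf:Sybil, bag:Peggy, watch:Peggy
Event 2 (give bag: Peggy -> Sybil). State: phone:Xander, scarf:Sybil, bag:Sybil, watch:Peggy
Event 3 (give phone: Xander -> Yara). State: phone:Yara, scarf:Sybil, bag:Sybil, watch:Peggy
Event 4 (swap bag<->phone: now bag:Yara, phone:Sybil). State: phone:Sybil, scarf:Sybil, bag:Yara, watch:Peggy
Event 5 (swap watch<->scarf: now watch:Sybil, scarf:Peggy). State: phone:Sybil, scarf:Peggy, bag:Yara, watch:Sybil
Event 6 (swap phone<->scarf: now phone:Peggy, scarf:Sybil). State: phone:Peggy, scarf:Sybil, bag:Yara, watch:Sybil
Event 7 (give watch: Sybil -> Yara). State: phone:Peggy, scarf:Sybil, bag:Yara, watch:Yara
Event 8 (give watch: Yara -> Xander). State: phone:Peggy, scarf:Sybil, bag:Yara, watch:Xander
Event 9 (give bag: Yara -> Xander). State: phone:Peggy, scarf:Sybil, bag:Xander, watch:Xander
Event 10 (give bag: Xander -> Grace). State: phone:Peggy, scarf:Sybil, bag:Grace, watch:Xander
Event 11 (swap bag<->phone: now bag:Peggy, phone:Grace). State: phone:Grace, scarf:Sybil, bag:Peggy, watch:Xander
Event 12 (swap scarf<->bag: now scarf:Peggy, bag:Sybil). State: phone:Grace, scarf:Peggy, bag:Sybil, watch:Xander
Event 13 (give bag: Sybil -> Yara). State: phone:Grace, scarf:Peggy, bag:Yara, watch:Xander

Final state: phone:Grace, scarf:Peggy, bag:Yara, watch:Xander
The bag is held by Yara.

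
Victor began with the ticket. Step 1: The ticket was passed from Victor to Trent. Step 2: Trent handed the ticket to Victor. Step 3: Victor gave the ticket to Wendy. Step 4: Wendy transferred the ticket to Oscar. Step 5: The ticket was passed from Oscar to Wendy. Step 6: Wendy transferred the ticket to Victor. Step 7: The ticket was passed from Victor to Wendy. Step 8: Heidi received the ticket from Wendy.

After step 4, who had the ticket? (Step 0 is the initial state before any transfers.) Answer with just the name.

Tracking the ticket holder through step 4:
After step 0 (start): Victor
After step 1: Trent
After step 2: Victor
After step 3: Wendy
After step 4: Oscar

At step 4, the holder is Oscar.

Answer: Oscar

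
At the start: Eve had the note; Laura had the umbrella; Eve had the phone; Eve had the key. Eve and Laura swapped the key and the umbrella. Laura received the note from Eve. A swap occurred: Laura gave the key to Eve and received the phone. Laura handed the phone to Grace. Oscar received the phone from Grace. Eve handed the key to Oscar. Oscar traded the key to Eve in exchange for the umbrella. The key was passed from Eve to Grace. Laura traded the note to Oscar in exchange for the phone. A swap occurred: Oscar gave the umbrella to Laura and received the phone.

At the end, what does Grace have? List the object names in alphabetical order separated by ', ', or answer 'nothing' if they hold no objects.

Tracking all object holders:
Start: note:Eve, umbrella:Laura, phone:Eve, key:Eve
Event 1 (swap key<->umbrella: now key:Laura, umbrella:Eve). State: note:Eve, umbrella:Eve, phone:Eve, key:Laura
Event 2 (give note: Eve -> Laura). State: note:Laura, umbrella:Eve, phone:Eve, key:Laura
Event 3 (swap key<->phone: now key:Eve, phone:Laura). State: note:Laura, umbrella:Eve, phone:Laura, key:Eve
Event 4 (give phone: Laura -> Grace). State: note:Laura, umbrella:Eve, phone:Grace, key:Eve
Event 5 (give phone: Grace -> Oscar). State: note:Laura, umbrella:Eve, phone:Oscar, key:Eve
Event 6 (give key: Eve -> Oscar). State: note:Laura, umbrella:Eve, phone:Oscar, key:Oscar
Event 7 (swap key<->umbrella: now key:Eve, umbrella:Oscar). State: note:Laura, umbrella:Oscar, phone:Oscar, key:Eve
Event 8 (give key: Eve -> Grace). State: note:Laura, umbrella:Oscar, phone:Oscar, key:Grace
Event 9 (swap note<->phone: now note:Oscar, phone:Laura). State: note:Oscar, umbrella:Oscar, phone:Laura, key:Grace
Event 10 (swap umbrella<->phone: now umbrella:Laura, phone:Oscar). State: note:Oscar, umbrella:Laura, phone:Oscar, key:Grace

Final state: note:Oscar, umbrella:Laura, phone:Oscar, key:Grace
Grace holds: key.

Answer: key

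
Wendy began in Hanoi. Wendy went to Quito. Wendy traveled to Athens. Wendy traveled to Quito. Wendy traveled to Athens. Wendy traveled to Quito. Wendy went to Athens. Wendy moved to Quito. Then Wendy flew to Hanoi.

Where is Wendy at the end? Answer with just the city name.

Answer: Hanoi

Derivation:
Tracking Wendy's location:
Start: Wendy is in Hanoi.
After move 1: Hanoi -> Quito. Wendy is in Quito.
After move 2: Quito -> Athens. Wendy is in Athens.
After move 3: Athens -> Quito. Wendy is in Quito.
After move 4: Quito -> Athens. Wendy is in Athens.
After move 5: Athens -> Quito. Wendy is in Quito.
After move 6: Quito -> Athens. Wendy is in Athens.
After move 7: Athens -> Quito. Wendy is in Quito.
After move 8: Quito -> Hanoi. Wendy is in Hanoi.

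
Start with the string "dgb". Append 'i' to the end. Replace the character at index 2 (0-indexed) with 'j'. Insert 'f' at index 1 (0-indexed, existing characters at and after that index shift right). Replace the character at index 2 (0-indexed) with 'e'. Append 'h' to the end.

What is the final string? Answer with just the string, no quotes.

Applying each edit step by step:
Start: "dgb"
Op 1 (append 'i'): "dgb" -> "dgbi"
Op 2 (replace idx 2: 'b' -> 'j'): "dgbi" -> "dgji"
Op 3 (insert 'f' at idx 1): "dgji" -> "dfgji"
Op 4 (replace idx 2: 'g' -> 'e'): "dfgji" -> "dfeji"
Op 5 (append 'h'): "dfeji" -> "dfejih"

Answer: dfejih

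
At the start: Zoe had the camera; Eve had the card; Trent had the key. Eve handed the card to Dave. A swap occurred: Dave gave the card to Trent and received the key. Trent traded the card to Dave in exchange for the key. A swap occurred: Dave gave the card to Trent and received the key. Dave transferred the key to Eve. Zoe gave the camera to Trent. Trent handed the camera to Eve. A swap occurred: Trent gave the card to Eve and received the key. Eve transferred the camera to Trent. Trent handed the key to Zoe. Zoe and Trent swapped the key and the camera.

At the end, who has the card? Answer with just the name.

Answer: Eve

Derivation:
Tracking all object holders:
Start: camera:Zoe, card:Eve, key:Trent
Event 1 (give card: Eve -> Dave). State: camera:Zoe, card:Dave, key:Trent
Event 2 (swap card<->key: now card:Trent, key:Dave). State: camera:Zoe, card:Trent, key:Dave
Event 3 (swap card<->key: now card:Dave, key:Trent). State: camera:Zoe, card:Dave, key:Trent
Event 4 (swap card<->key: now card:Trent, key:Dave). State: camera:Zoe, card:Trent, key:Dave
Event 5 (give key: Dave -> Eve). State: camera:Zoe, card:Trent, key:Eve
Event 6 (give camera: Zoe -> Trent). State: camera:Trent, card:Trent, key:Eve
Event 7 (give camera: Trent -> Eve). State: camera:Eve, card:Trent, key:Eve
Event 8 (swap card<->key: now card:Eve, key:Trent). State: camera:Eve, card:Eve, key:Trent
Event 9 (give camera: Eve -> Trent). State: camera:Trent, card:Eve, key:Trent
Event 10 (give key: Trent -> Zoe). State: camera:Trent, card:Eve, key:Zoe
Event 11 (swap key<->camera: now key:Trent, camera:Zoe). State: camera:Zoe, card:Eve, key:Trent

Final state: camera:Zoe, card:Eve, key:Trent
The card is held by Eve.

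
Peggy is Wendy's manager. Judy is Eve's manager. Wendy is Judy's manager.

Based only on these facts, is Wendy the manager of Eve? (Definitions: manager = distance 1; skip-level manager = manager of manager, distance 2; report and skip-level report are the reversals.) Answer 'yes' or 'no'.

Reconstructing the manager chain from the given facts:
  Peggy -> Wendy -> Judy -> Eve
(each arrow means 'manager of the next')
Positions in the chain (0 = top):
  position of Peggy: 0
  position of Wendy: 1
  position of Judy: 2
  position of Eve: 3

Wendy is at position 1, Eve is at position 3; signed distance (j - i) = 2.
'manager' requires j - i = 1. Actual distance is 2, so the relation does NOT hold.

Answer: no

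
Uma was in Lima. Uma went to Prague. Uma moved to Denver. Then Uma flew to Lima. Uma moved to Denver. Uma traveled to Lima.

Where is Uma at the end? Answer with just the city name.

Answer: Lima

Derivation:
Tracking Uma's location:
Start: Uma is in Lima.
After move 1: Lima -> Prague. Uma is in Prague.
After move 2: Prague -> Denver. Uma is in Denver.
After move 3: Denver -> Lima. Uma is in Lima.
After move 4: Lima -> Denver. Uma is in Denver.
After move 5: Denver -> Lima. Uma is in Lima.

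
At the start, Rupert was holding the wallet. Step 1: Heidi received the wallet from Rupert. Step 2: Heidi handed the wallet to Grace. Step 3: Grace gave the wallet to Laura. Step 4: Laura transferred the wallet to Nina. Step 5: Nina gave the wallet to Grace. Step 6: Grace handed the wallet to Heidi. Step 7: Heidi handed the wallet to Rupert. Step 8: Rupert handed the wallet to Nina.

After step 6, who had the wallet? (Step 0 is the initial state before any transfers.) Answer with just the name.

Tracking the wallet holder through step 6:
After step 0 (start): Rupert
After step 1: Heidi
After step 2: Grace
After step 3: Laura
After step 4: Nina
After step 5: Grace
After step 6: Heidi

At step 6, the holder is Heidi.

Answer: Heidi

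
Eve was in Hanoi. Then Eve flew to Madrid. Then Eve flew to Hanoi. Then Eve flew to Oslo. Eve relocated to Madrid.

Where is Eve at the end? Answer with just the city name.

Tracking Eve's location:
Start: Eve is in Hanoi.
After move 1: Hanoi -> Madrid. Eve is in Madrid.
After move 2: Madrid -> Hanoi. Eve is in Hanoi.
After move 3: Hanoi -> Oslo. Eve is in Oslo.
After move 4: Oslo -> Madrid. Eve is in Madrid.

Answer: Madrid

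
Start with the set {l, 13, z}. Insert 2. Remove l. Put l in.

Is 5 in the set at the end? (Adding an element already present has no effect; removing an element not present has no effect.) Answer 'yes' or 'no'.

Tracking the set through each operation:
Start: {13, l, z}
Event 1 (add 2): added. Set: {13, 2, l, z}
Event 2 (remove l): removed. Set: {13, 2, z}
Event 3 (add l): added. Set: {13, 2, l, z}

Final set: {13, 2, l, z} (size 4)
5 is NOT in the final set.

Answer: no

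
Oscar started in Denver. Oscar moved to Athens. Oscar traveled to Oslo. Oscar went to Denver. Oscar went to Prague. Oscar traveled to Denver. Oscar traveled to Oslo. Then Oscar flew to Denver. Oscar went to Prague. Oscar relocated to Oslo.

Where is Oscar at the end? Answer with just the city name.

Tracking Oscar's location:
Start: Oscar is in Denver.
After move 1: Denver -> Athens. Oscar is in Athens.
After move 2: Athens -> Oslo. Oscar is in Oslo.
After move 3: Oslo -> Denver. Oscar is in Denver.
After move 4: Denver -> Prague. Oscar is in Prague.
After move 5: Prague -> Denver. Oscar is in Denver.
After move 6: Denver -> Oslo. Oscar is in Oslo.
After move 7: Oslo -> Denver. Oscar is in Denver.
After move 8: Denver -> Prague. Oscar is in Prague.
After move 9: Prague -> Oslo. Oscar is in Oslo.

Answer: Oslo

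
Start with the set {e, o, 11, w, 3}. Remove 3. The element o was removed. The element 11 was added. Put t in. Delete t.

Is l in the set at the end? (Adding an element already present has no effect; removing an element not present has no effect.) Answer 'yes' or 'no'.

Answer: no

Derivation:
Tracking the set through each operation:
Start: {11, 3, e, o, w}
Event 1 (remove 3): removed. Set: {11, e, o, w}
Event 2 (remove o): removed. Set: {11, e, w}
Event 3 (add 11): already present, no change. Set: {11, e, w}
Event 4 (add t): added. Set: {11, e, t, w}
Event 5 (remove t): removed. Set: {11, e, w}

Final set: {11, e, w} (size 3)
l is NOT in the final set.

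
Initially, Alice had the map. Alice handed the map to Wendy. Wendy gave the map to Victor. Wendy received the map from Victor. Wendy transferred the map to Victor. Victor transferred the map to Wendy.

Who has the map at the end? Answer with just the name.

Tracking the map through each event:
Start: Alice has the map.
After event 1: Wendy has the map.
After event 2: Victor has the map.
After event 3: Wendy has the map.
After event 4: Victor has the map.
After event 5: Wendy has the map.

Answer: Wendy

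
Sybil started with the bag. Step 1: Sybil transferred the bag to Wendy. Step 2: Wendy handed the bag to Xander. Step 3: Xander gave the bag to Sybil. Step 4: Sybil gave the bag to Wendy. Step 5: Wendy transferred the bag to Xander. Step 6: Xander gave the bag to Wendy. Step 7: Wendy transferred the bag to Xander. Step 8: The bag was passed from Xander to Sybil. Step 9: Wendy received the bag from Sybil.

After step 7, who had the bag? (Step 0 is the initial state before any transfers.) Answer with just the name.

Tracking the bag holder through step 7:
After step 0 (start): Sybil
After step 1: Wendy
After step 2: Xander
After step 3: Sybil
After step 4: Wendy
After step 5: Xander
After step 6: Wendy
After step 7: Xander

At step 7, the holder is Xander.

Answer: Xander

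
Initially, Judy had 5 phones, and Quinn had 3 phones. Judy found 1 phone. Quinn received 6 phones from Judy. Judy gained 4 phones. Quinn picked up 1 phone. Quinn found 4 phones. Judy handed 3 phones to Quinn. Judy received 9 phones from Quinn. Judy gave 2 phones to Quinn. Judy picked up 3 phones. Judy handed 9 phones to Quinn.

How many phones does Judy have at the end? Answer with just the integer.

Tracking counts step by step:
Start: Judy=5, Quinn=3
Event 1 (Judy +1): Judy: 5 -> 6. State: Judy=6, Quinn=3
Event 2 (Judy -> Quinn, 6): Judy: 6 -> 0, Quinn: 3 -> 9. State: Judy=0, Quinn=9
Event 3 (Judy +4): Judy: 0 -> 4. State: Judy=4, Quinn=9
Event 4 (Quinn +1): Quinn: 9 -> 10. State: Judy=4, Quinn=10
Event 5 (Quinn +4): Quinn: 10 -> 14. State: Judy=4, Quinn=14
Event 6 (Judy -> Quinn, 3): Judy: 4 -> 1, Quinn: 14 -> 17. State: Judy=1, Quinn=17
Event 7 (Quinn -> Judy, 9): Quinn: 17 -> 8, Judy: 1 -> 10. State: Judy=10, Quinn=8
Event 8 (Judy -> Quinn, 2): Judy: 10 -> 8, Quinn: 8 -> 10. State: Judy=8, Quinn=10
Event 9 (Judy +3): Judy: 8 -> 11. State: Judy=11, Quinn=10
Event 10 (Judy -> Quinn, 9): Judy: 11 -> 2, Quinn: 10 -> 19. State: Judy=2, Quinn=19

Judy's final count: 2

Answer: 2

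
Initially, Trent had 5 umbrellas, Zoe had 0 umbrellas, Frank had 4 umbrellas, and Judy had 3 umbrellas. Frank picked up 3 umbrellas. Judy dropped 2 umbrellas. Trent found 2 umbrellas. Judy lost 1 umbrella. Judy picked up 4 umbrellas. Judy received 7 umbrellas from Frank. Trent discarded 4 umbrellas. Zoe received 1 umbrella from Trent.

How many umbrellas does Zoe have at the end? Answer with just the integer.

Tracking counts step by step:
Start: Trent=5, Zoe=0, Frank=4, Judy=3
Event 1 (Frank +3): Frank: 4 -> 7. State: Trent=5, Zoe=0, Frank=7, Judy=3
Event 2 (Judy -2): Judy: 3 -> 1. State: Trent=5, Zoe=0, Frank=7, Judy=1
Event 3 (Trent +2): Trent: 5 -> 7. State: Trent=7, Zoe=0, Frank=7, Judy=1
Event 4 (Judy -1): Judy: 1 -> 0. State: Trent=7, Zoe=0, Frank=7, Judy=0
Event 5 (Judy +4): Judy: 0 -> 4. State: Trent=7, Zoe=0, Frank=7, Judy=4
Event 6 (Frank -> Judy, 7): Frank: 7 -> 0, Judy: 4 -> 11. State: Trent=7, Zoe=0, Frank=0, Judy=11
Event 7 (Trent -4): Trent: 7 -> 3. State: Trent=3, Zoe=0, Frank=0, Judy=11
Event 8 (Trent -> Zoe, 1): Trent: 3 -> 2, Zoe: 0 -> 1. State: Trent=2, Zoe=1, Frank=0, Judy=11

Zoe's final count: 1

Answer: 1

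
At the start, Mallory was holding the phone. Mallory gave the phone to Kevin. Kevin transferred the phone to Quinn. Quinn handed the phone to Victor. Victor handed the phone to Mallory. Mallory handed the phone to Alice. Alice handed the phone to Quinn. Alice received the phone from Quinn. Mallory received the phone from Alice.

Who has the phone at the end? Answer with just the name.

Tracking the phone through each event:
Start: Mallory has the phone.
After event 1: Kevin has the phone.
After event 2: Quinn has the phone.
After event 3: Victor has the phone.
After event 4: Mallory has the phone.
After event 5: Alice has the phone.
After event 6: Quinn has the phone.
After event 7: Alice has the phone.
After event 8: Mallory has the phone.

Answer: Mallory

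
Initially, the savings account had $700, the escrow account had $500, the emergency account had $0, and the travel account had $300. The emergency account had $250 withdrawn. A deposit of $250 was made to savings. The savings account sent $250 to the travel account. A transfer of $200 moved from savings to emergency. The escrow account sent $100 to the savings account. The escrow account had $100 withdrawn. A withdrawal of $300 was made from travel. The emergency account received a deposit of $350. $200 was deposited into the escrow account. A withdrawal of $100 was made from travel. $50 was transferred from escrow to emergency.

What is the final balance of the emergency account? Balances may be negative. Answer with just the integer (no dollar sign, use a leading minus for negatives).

Tracking account balances step by step:
Start: savings=700, escrow=500, emergency=0, travel=300
Event 1 (withdraw 250 from emergency): emergency: 0 - 250 = -250. Balances: savings=700, escrow=500, emergency=-250, travel=300
Event 2 (deposit 250 to savings): savings: 700 + 250 = 950. Balances: savings=950, escrow=500, emergency=-250, travel=300
Event 3 (transfer 250 savings -> travel): savings: 950 - 250 = 700, travel: 300 + 250 = 550. Balances: savings=700, escrow=500, emergency=-250, travel=550
Event 4 (transfer 200 savings -> emergency): savings: 700 - 200 = 500, emergency: -250 + 200 = -50. Balances: savings=500, escrow=500, emergency=-50, travel=550
Event 5 (transfer 100 escrow -> savings): escrow: 500 - 100 = 400, savings: 500 + 100 = 600. Balances: savings=600, escrow=400, emergency=-50, travel=550
Event 6 (withdraw 100 from escrow): escrow: 400 - 100 = 300. Balances: savings=600, escrow=300, emergency=-50, travel=550
Event 7 (withdraw 300 from travel): travel: 550 - 300 = 250. Balances: savings=600, escrow=300, emergency=-50, travel=250
Event 8 (deposit 350 to emergency): emergency: -50 + 350 = 300. Balances: savings=600, escrow=300, emergency=300, travel=250
Event 9 (deposit 200 to escrow): escrow: 300 + 200 = 500. Balances: savings=600, escrow=500, emergency=300, travel=250
Event 10 (withdraw 100 from travel): travel: 250 - 100 = 150. Balances: savings=600, escrow=500, emergency=300, travel=150
Event 11 (transfer 50 escrow -> emergency): escrow: 500 - 50 = 450, emergency: 300 + 50 = 350. Balances: savings=600, escrow=450, emergency=350, travel=150

Final balance of emergency: 350

Answer: 350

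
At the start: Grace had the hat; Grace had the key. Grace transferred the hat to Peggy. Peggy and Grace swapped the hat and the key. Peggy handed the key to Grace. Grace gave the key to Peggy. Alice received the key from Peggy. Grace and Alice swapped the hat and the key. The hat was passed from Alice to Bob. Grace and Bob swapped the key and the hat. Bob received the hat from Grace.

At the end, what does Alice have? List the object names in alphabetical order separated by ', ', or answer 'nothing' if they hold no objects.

Tracking all object holders:
Start: hat:Grace, key:Grace
Event 1 (give hat: Grace -> Peggy). State: hat:Peggy, key:Grace
Event 2 (swap hat<->key: now hat:Grace, key:Peggy). State: hat:Grace, key:Peggy
Event 3 (give key: Peggy -> Grace). State: hat:Grace, key:Grace
Event 4 (give key: Grace -> Peggy). State: hat:Grace, key:Peggy
Event 5 (give key: Peggy -> Alice). State: hat:Grace, key:Alice
Event 6 (swap hat<->key: now hat:Alice, key:Grace). State: hat:Alice, key:Grace
Event 7 (give hat: Alice -> Bob). State: hat:Bob, key:Grace
Event 8 (swap key<->hat: now key:Bob, hat:Grace). State: hat:Grace, key:Bob
Event 9 (give hat: Grace -> Bob). State: hat:Bob, key:Bob

Final state: hat:Bob, key:Bob
Alice holds: (nothing).

Answer: nothing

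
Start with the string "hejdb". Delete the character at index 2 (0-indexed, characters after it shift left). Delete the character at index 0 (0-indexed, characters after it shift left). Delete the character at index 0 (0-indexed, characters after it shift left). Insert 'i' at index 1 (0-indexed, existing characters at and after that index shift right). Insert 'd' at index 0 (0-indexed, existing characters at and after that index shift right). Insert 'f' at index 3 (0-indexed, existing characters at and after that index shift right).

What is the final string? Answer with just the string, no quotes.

Answer: ddifb

Derivation:
Applying each edit step by step:
Start: "hejdb"
Op 1 (delete idx 2 = 'j'): "hejdb" -> "hedb"
Op 2 (delete idx 0 = 'h'): "hedb" -> "edb"
Op 3 (delete idx 0 = 'e'): "edb" -> "db"
Op 4 (insert 'i' at idx 1): "db" -> "dib"
Op 5 (insert 'd' at idx 0): "dib" -> "ddib"
Op 6 (insert 'f' at idx 3): "ddib" -> "ddifb"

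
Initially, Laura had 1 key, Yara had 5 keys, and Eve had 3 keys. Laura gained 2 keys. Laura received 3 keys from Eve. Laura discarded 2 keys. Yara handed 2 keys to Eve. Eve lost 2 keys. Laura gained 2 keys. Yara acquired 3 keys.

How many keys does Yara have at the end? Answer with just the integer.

Answer: 6

Derivation:
Tracking counts step by step:
Start: Laura=1, Yara=5, Eve=3
Event 1 (Laura +2): Laura: 1 -> 3. State: Laura=3, Yara=5, Eve=3
Event 2 (Eve -> Laura, 3): Eve: 3 -> 0, Laura: 3 -> 6. State: Laura=6, Yara=5, Eve=0
Event 3 (Laura -2): Laura: 6 -> 4. State: Laura=4, Yara=5, Eve=0
Event 4 (Yara -> Eve, 2): Yara: 5 -> 3, Eve: 0 -> 2. State: Laura=4, Yara=3, Eve=2
Event 5 (Eve -2): Eve: 2 -> 0. State: Laura=4, Yara=3, Eve=0
Event 6 (Laura +2): Laura: 4 -> 6. State: Laura=6, Yara=3, Eve=0
Event 7 (Yara +3): Yara: 3 -> 6. State: Laura=6, Yara=6, Eve=0

Yara's final count: 6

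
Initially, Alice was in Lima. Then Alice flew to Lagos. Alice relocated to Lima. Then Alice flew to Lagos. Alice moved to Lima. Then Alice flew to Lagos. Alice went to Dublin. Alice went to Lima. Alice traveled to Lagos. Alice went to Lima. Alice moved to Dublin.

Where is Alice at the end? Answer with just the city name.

Tracking Alice's location:
Start: Alice is in Lima.
After move 1: Lima -> Lagos. Alice is in Lagos.
After move 2: Lagos -> Lima. Alice is in Lima.
After move 3: Lima -> Lagos. Alice is in Lagos.
After move 4: Lagos -> Lima. Alice is in Lima.
After move 5: Lima -> Lagos. Alice is in Lagos.
After move 6: Lagos -> Dublin. Alice is in Dublin.
After move 7: Dublin -> Lima. Alice is in Lima.
After move 8: Lima -> Lagos. Alice is in Lagos.
After move 9: Lagos -> Lima. Alice is in Lima.
After move 10: Lima -> Dublin. Alice is in Dublin.

Answer: Dublin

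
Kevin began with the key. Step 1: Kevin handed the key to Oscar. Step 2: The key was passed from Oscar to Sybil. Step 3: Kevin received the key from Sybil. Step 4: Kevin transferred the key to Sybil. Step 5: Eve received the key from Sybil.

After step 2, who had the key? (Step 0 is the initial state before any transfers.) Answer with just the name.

Tracking the key holder through step 2:
After step 0 (start): Kevin
After step 1: Oscar
After step 2: Sybil

At step 2, the holder is Sybil.

Answer: Sybil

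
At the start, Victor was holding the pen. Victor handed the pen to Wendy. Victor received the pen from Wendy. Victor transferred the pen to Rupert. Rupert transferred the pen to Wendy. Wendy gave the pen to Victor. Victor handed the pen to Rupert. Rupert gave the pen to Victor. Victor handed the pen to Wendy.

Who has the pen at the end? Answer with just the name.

Tracking the pen through each event:
Start: Victor has the pen.
After event 1: Wendy has the pen.
After event 2: Victor has the pen.
After event 3: Rupert has the pen.
After event 4: Wendy has the pen.
After event 5: Victor has the pen.
After event 6: Rupert has the pen.
After event 7: Victor has the pen.
After event 8: Wendy has the pen.

Answer: Wendy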